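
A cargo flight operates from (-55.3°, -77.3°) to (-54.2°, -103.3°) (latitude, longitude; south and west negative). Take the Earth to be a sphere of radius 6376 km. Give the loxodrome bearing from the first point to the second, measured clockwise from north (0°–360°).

274.2°

Meridional parts: M(φ₁)=-1.1634, M(φ₂)=-1.1301 → ΔM = +0.0333;  Δλ = -0.4538 rad
tan C = Δλ / ΔM = -13.6406 → C = 274.19°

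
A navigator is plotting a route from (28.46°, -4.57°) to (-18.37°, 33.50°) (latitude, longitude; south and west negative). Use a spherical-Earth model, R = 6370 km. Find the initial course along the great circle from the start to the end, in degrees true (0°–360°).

N = sin Δλ·cos φ₂ = +0.5852;  D = cos φ₁ sin φ₂ − sin φ₁ cos φ₂ cos Δλ = -0.6331
initial course = atan2(N, D) = 137.25°

137.3°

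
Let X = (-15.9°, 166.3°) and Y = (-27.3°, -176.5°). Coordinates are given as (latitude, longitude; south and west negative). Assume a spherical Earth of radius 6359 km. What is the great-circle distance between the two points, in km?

Haversine: a = sin²(Δφ/2)+cos φ₁ cos φ₂ sin²(Δλ/2) = 0.02897;  σ = 2·atan2(√a,√(1−a))
σ = 19.601° → d = Rσ = 6359·0.34210 = 2175 km

2175 km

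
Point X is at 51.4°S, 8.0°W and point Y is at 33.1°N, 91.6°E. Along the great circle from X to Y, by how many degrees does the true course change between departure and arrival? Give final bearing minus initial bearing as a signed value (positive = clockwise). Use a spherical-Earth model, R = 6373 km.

At departure: θ₁ = atan2(sin Δλ cos φ₂, cos φ₁ sin φ₂ − sin φ₁ cos φ₂ cos Δλ) = 74.34°
At arrival: θ₂ = atan2(sin Δλ cos φ₁, −cos φ₂ sin φ₁ + sin φ₂ cos φ₁ cos Δλ) = 45.82°
Δθ = θ₂ − θ₁ = -28.5°

-28.5°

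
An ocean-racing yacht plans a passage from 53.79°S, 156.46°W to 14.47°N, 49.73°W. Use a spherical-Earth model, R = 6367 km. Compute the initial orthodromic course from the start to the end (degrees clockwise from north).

94.8°

θ = atan2( sin Δλ·cos φ₂ ,  cos φ₁ sin φ₂ − sin φ₁ cos φ₂ cos Δλ )
  = atan2(+0.9273, -0.0773) = 94.76°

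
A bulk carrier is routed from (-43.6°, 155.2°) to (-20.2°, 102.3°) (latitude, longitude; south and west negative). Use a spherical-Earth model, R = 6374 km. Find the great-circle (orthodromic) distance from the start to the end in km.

5518 km

Haversine: a = sin²(Δφ/2)+cos φ₁ cos φ₂ sin²(Δλ/2) = 0.17596;  σ = 2·atan2(√a,√(1−a))
σ = 49.603° → d = Rσ = 6374·0.86573 = 5518 km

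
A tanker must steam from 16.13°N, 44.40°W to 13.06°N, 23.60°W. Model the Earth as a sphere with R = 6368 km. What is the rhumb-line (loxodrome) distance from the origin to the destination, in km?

2263 km

Rhumb course C = atan2(Δλ, Δψ) with Δψ = ln[tan(π/4+φ₂/2)/tan(π/4+φ₁/2)] = -0.0554, Δλ = +0.3630 → C = 98.67°
d = R·|Δφ| / |cos C| = 6368·0.05358 / 0.15079 = 2263 km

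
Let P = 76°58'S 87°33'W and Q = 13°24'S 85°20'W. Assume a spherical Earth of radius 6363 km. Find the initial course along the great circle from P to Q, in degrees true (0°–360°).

N = sin Δλ·cos φ₂ = +0.0376;  D = cos φ₁ sin φ₂ − sin φ₁ cos φ₂ cos Δλ = +0.8947
initial course = atan2(N, D) = 2.41°

2.4°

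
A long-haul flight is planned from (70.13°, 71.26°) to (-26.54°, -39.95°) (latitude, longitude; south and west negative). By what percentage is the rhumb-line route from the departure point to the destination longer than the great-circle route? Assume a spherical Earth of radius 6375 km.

5.2%

Great circle: σ = 2.1297 rad → d_gc = Rσ = 13576.6 km
Rhumb: Δφ = -1.6872, Δλ = -1.9410, Δψ = -2.2228, q = Δφ/Δψ = 0.7590 → d_rh = R√(Δφ²+q²Δλ²) = 14279.6 km
Excess = (14279.6 − 13576.6) / 13576.6 = 703.0 / 13576.6 = 5.18% ≈ 5.2%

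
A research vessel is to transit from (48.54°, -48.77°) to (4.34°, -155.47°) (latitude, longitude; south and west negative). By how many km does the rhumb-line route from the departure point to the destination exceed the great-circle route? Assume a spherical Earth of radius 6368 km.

Great circle: cos σ = sin φ₁ sin φ₂ + cos φ₁ cos φ₂ cos Δλ,  σ = 1.7042 rad → d_gc = 10852.3 km
Rhumb line: Δψ = -0.8958, q = Δφ/Δψ = 0.8612, d_rh = R√(Δφ²+q²Δλ²) = 11332.6 km
Excess = 11332.6 − 10852.3 = 480.3 ≈ 480 km

480 km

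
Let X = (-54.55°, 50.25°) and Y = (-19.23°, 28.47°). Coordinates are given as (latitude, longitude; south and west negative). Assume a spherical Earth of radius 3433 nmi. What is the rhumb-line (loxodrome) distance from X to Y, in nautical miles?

Δψ = ln[tan(π/4+φ₂/2)/tan(π/4+φ₁/2)] = +0.7985;  Δφ = +0.6165 rad,  Δλ = -0.3801 rad
q = Δφ/Δψ = 0.7720
d = R·√(Δφ² + q²Δλ²) = 3433·0.68274 = 2344 nmi

2344 nmi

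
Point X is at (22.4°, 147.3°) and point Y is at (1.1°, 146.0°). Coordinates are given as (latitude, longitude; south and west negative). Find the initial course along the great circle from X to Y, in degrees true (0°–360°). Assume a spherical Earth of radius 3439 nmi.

183.6°

N = sin Δλ·cos φ₂ = -0.0227;  D = cos φ₁ sin φ₂ − sin φ₁ cos φ₂ cos Δλ = -0.3632
initial course = atan2(N, D) = 183.57°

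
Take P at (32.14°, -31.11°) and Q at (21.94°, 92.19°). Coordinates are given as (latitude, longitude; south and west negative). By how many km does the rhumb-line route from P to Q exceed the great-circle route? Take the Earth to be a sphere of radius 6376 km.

738 km

Great circle: cos σ = sin φ₁ sin φ₂ + cos φ₁ cos φ₂ cos Δλ,  σ = 1.8054 rad → d_gc = 11511.2 km
Rhumb line: Δψ = -0.2003, q = Δφ/Δψ = 0.8889, d_rh = R√(Δφ²+q²Δλ²) = 12249.4 km
Excess = 12249.4 − 11511.2 = 738.2 ≈ 738 km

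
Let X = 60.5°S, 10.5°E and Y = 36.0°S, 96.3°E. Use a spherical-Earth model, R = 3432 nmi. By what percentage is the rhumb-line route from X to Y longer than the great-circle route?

Great circle: σ = 0.9995 rad → d_gc = Rσ = 3430.1 nmi
Rhumb: Δφ = +0.4276, Δλ = +1.4975, Δψ = +0.6603, q = Δφ/Δψ = 0.6476 → d_rh = R√(Δφ²+q²Δλ²) = 3637.6 nmi
Excess = (3637.6 − 3430.1) / 3430.1 = 207.5 / 3430.1 = 6.049% ≈ 6.0%

6.0%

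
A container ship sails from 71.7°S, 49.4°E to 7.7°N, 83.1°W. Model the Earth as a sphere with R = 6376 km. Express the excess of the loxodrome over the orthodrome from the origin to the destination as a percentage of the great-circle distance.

Great circle: σ = 1.9150 rad → d_gc = Rσ = 12209.9 km
Rhumb: Δφ = +1.3858, Δλ = -2.3126, Δψ = +1.9607, q = Δφ/Δψ = 0.7068 → d_rh = R√(Δφ²+q²Δλ²) = 13662.9 km
Excess = (13662.9 − 12209.9) / 12209.9 = 1453.0 / 12209.9 = 11.90% ≈ 11.9%

11.9%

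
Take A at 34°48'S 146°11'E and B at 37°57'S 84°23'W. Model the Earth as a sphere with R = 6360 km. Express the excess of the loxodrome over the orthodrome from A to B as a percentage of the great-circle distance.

11.5%

Great circle: σ = 1.6311 rad → d_gc = Rσ = 10374.1 km
Rhumb: Δφ = -0.0550, Δλ = +2.2590, Δψ = -0.0683, q = Δφ/Δψ = 0.8049 → d_rh = R√(Δφ²+q²Δλ²) = 11570.3 km
Excess = (11570.3 − 10374.1) / 10374.1 = 1196.2 / 10374.1 = 11.53% ≈ 11.5%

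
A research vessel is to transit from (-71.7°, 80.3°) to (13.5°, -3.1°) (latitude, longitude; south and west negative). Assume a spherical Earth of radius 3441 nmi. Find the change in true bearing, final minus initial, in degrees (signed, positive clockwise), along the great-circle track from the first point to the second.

+61.0°

Initial bearing θ₁ = atan2(sin Δλ cos φ₂, cos φ₁ sin φ₂ − sin φ₁ cos φ₂ cos Δλ) = 280.52°
Final bearing θ₂ = (initial bearing from the destination back to the start) + 180° = 341.49°
Δθ = θ₂ − θ₁ = +61.0°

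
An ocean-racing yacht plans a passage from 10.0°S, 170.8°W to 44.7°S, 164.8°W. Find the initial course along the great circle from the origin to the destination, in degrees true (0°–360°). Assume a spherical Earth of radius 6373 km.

172.6°

N = sin Δλ·cos φ₂ = +0.0743;  D = cos φ₁ sin φ₂ − sin φ₁ cos φ₂ cos Δλ = -0.5700
initial course = atan2(N, D) = 172.57°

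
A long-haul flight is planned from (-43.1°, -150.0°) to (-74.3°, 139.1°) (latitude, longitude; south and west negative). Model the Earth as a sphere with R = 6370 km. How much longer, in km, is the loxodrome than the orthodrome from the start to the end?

Great circle: cos σ = sin φ₁ sin φ₂ + cos φ₁ cos φ₂ cos Δλ,  σ = 0.7635 rad → d_gc = 4863.4 km
Rhumb line: Δψ = -1.1462, q = Δφ/Δψ = 0.4751, d_rh = R√(Δφ²+q²Δλ²) = 5104.5 km
Excess = 5104.5 − 4863.4 = 241.1 ≈ 241 km

241 km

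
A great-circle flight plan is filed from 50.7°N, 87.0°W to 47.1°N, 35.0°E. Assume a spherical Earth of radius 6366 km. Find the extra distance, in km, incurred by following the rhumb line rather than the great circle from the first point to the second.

Great circle: cos σ = sin φ₁ sin φ₂ + cos φ₁ cos φ₂ cos Δλ,  σ = 1.2256 rad → d_gc = 7802.1 km
Rhumb line: Δψ = -0.0956, q = Δφ/Δψ = 0.6570, d_rh = R√(Δφ²+q²Δλ²) = 8914.5 km
Excess = 8914.5 − 7802.1 = 1112.4 ≈ 1112 km

1112 km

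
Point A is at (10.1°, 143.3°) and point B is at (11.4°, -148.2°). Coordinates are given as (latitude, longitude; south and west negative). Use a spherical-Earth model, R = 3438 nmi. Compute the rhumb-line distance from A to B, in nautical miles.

4039 nmi

Δψ = ln[tan(π/4+φ₂/2)/tan(π/4+φ₁/2)] = +0.0231;  Δφ = +0.0227 rad,  Δλ = +1.1956 rad
q = Δφ/Δψ = 0.9824
d = R·√(Δφ² + q²Δλ²) = 3438·1.17476 = 4039 nmi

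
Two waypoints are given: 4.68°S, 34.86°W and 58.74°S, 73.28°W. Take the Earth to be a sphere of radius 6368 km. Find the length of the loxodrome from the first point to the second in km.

Rhumb course C = atan2(Δλ, Δψ) with Δψ = ln[tan(π/4+φ₂/2)/tan(π/4+φ₁/2)] = -1.1920, Δλ = -0.6706 → C = 209.36°
d = R·|Δφ| / |cos C| = 6368·0.94352 / 0.87156 = 6894 km

6894 km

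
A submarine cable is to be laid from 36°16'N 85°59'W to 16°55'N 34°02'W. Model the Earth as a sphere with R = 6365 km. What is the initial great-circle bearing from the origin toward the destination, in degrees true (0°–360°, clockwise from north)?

θ = atan2( sin Δλ·cos φ₂ ,  cos φ₁ sin φ₂ − sin φ₁ cos φ₂ cos Δλ )
  = atan2(+0.7534, -0.1142) = 98.62°

98.6°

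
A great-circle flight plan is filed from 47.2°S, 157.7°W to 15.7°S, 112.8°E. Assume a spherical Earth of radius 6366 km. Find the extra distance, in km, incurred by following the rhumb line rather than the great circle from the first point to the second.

Great circle: cos σ = sin φ₁ sin φ₂ + cos φ₁ cos φ₂ cos Δλ,  σ = 1.3651 rad → d_gc = 8690.2 km
Rhumb line: Δψ = +0.6592, q = Δφ/Δψ = 0.8339, d_rh = R√(Δφ²+q²Δλ²) = 9001.2 km
Excess = 9001.2 − 8690.2 = 311.0 ≈ 311 km

311 km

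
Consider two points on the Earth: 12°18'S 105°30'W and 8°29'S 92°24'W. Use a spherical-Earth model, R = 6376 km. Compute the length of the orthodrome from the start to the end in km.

Haversine: a = sin²(Δφ/2)+cos φ₁ cos φ₂ sin²(Δλ/2) = 0.01368;  σ = 2·atan2(√a,√(1−a))
σ = 13.435° → d = Rσ = 6376·0.23449 = 1495 km

1495 km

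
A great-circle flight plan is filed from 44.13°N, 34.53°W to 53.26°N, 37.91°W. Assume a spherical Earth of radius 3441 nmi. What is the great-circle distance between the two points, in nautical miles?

564 nmi

cos σ = sin φ₁ sin φ₂ + cos φ₁ cos φ₂ cos Δλ
      = sin(44.13°)sin(53.26°) + cos(44.13°)cos(53.26°)cos(-3.38°) = 0.9866
σ = 9.396° → d = Rσ = 3441·0.16399 = 564 nmi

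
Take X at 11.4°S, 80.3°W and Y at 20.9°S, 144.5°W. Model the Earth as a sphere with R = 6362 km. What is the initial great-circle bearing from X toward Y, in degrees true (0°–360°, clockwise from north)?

252.2°

θ = atan2( sin Δλ·cos φ₂ ,  cos φ₁ sin φ₂ − sin φ₁ cos φ₂ cos Δλ )
  = atan2(-0.8411, -0.2693) = 252.24°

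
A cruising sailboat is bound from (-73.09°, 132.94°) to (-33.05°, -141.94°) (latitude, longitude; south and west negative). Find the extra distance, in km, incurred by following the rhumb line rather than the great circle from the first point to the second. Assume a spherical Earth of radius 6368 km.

423 km

Great circle: cos σ = sin φ₁ sin φ₂ + cos φ₁ cos φ₂ cos Δλ,  σ = 0.9973 rad → d_gc = 6351.1 km
Rhumb line: Δψ = +1.2944, q = Δφ/Δψ = 0.5399, d_rh = R√(Δφ²+q²Δλ²) = 6774.3 km
Excess = 6774.3 − 6351.1 = 423.2 ≈ 423 km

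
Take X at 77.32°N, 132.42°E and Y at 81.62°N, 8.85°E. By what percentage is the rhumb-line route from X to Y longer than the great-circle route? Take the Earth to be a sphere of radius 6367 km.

Great circle: σ = 0.3255 rad → d_gc = Rσ = 2072.2 km
Rhumb: Δφ = +0.0750, Δλ = -2.1567, Δψ = +0.4165, q = Δφ/Δψ = 0.1802 → d_rh = R√(Δφ²+q²Δλ²) = 2520.1 km
Excess = (2520.1 − 2072.2) / 2072.2 = 447.9 / 2072.2 = 21.61% ≈ 21.6%

21.6%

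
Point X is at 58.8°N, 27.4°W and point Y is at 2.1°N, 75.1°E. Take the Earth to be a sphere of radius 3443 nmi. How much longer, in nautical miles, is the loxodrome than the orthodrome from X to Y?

297 nmi

Great circle: cos σ = sin φ₁ sin φ₂ + cos φ₁ cos φ₂ cos Δλ,  σ = 1.6516 rad → d_gc = 5686.4 nmi
Rhumb line: Δψ = -1.2391, q = Δφ/Δψ = 0.7986, d_rh = R√(Δφ²+q²Δλ²) = 5983.8 nmi
Excess = 5983.8 − 5686.4 = 297.4 ≈ 297 nmi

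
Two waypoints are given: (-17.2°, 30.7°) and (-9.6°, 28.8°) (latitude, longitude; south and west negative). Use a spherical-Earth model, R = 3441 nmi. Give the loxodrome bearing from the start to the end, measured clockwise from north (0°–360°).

Meridional parts: M(φ₁)=-0.3048, M(φ₂)=-0.1683 → ΔM = +0.1365;  Δλ = -0.0332 rad
tan C = Δλ / ΔM = -0.2430 → C = 346.34°

346.3°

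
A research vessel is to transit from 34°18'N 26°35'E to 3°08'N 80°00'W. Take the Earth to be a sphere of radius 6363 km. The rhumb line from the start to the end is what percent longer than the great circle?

Great circle: σ = 1.7769 rad → d_gc = Rσ = 11306.2 km
Rhumb: Δφ = -0.5440, Δλ = -1.8602, Δψ = -0.5833, q = Δφ/Δψ = 0.9326 → d_rh = R√(Δφ²+q²Δλ²) = 11568.8 km
Excess = (11568.8 − 11306.2) / 11306.2 = 262.6 / 11306.2 = 2.32% ≈ 2.3%

2.3%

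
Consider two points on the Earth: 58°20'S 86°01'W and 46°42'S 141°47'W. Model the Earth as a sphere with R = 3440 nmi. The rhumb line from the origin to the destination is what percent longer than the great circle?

2.6%

Great circle: σ = 0.6059 rad → d_gc = Rσ = 2084.4 nmi
Rhumb: Δφ = +0.2030, Δλ = -0.9733, Δψ = +0.3362, q = Δφ/Δψ = 0.6039 → d_rh = R√(Δφ²+q²Δλ²) = 2139.2 nmi
Excess = (2139.2 − 2084.4) / 2084.4 = 54.8 / 2084.4 = 2.63% ≈ 2.6%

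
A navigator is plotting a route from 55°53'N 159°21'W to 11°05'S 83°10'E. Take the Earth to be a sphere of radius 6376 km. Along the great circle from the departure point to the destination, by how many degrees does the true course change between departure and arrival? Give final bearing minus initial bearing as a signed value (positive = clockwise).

-73.9°

Initial bearing θ₁ = atan2(sin Δλ cos φ₂, cos φ₁ sin φ₂ − sin φ₁ cos φ₂ cos Δλ) = 287.06°
Final bearing θ₂ = (initial bearing from the destination back to the start) + 180° = 213.12°
Δθ = θ₂ − θ₁ = -73.9°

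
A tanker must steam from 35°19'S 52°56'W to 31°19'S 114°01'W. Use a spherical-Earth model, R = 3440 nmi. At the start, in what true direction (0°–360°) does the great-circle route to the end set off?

256.1°

N = sin Δλ·cos φ₂ = -0.7478;  D = cos φ₁ sin φ₂ − sin φ₁ cos φ₂ cos Δλ = -0.1853
initial course = atan2(N, D) = 256.08°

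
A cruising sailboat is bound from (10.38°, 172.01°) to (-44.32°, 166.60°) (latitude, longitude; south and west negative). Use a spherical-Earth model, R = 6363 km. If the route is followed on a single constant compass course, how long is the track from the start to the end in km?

Δψ = ln[tan(π/4+φ₂/2)/tan(π/4+φ₁/2)] = -1.0469;  Δφ = -0.9547 rad,  Δλ = -0.0944 rad
q = Δφ/Δψ = 0.9120
d = R·√(Δφ² + q²Δλ²) = 6363·0.95857 = 6099 km

6099 km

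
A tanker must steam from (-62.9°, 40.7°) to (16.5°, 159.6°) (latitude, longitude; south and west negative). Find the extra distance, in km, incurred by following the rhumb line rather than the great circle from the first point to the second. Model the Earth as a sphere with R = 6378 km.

779 km

Great circle: cos σ = sin φ₁ sin φ₂ + cos φ₁ cos φ₂ cos Δλ,  σ = 2.0532 rad → d_gc = 13095.4 km
Rhumb line: Δψ = +1.7150, q = Δφ/Δψ = 0.8080, d_rh = R√(Δφ²+q²Δλ²) = 13874.5 km
Excess = 13874.5 − 13095.4 = 779.1 ≈ 779 km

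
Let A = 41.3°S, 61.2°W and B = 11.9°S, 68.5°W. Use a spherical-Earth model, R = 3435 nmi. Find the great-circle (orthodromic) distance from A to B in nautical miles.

cos σ = sin φ₁ sin φ₂ + cos φ₁ cos φ₂ cos Δλ
      = sin(-41.30°)sin(-11.90°) + cos(-41.30°)cos(-11.90°)cos(-7.30°) = 0.8653
σ = 30.088° → d = Rσ = 3435·0.52514 = 1804 nmi

1804 nmi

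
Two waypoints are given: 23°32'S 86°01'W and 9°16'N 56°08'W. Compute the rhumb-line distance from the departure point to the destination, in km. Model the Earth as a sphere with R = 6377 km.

4890 km

Rhumb course C = atan2(Δλ, Δψ) with Δψ = ln[tan(π/4+φ₂/2)/tan(π/4+φ₁/2)] = +0.5852, Δλ = +0.5216 → C = 41.71°
d = R·|Δφ| / |cos C| = 6377·0.57247 / 0.74655 = 4890 km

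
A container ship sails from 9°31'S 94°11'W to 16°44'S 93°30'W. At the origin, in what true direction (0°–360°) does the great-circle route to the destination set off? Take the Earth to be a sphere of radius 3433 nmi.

θ = atan2( sin Δλ·cos φ₂ ,  cos φ₁ sin φ₂ − sin φ₁ cos φ₂ cos Δλ )
  = atan2(+0.0114, -0.1256) = 174.81°

174.8°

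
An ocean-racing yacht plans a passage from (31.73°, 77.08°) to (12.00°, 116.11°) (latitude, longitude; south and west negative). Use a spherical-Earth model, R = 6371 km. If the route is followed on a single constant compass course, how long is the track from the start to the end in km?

4563 km

Δψ = ln[tan(π/4+φ₂/2)/tan(π/4+φ₁/2)] = -0.3735;  Δφ = -0.3444 rad,  Δλ = +0.6812 rad
q = Δφ/Δψ = 0.9220
d = R·√(Δφ² + q²Δλ²) = 6371·0.71626 = 4563 km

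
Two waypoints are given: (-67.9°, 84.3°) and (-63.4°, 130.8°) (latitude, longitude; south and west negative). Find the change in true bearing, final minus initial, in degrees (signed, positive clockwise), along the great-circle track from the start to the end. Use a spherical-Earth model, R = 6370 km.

-42.8°

At departure: θ₁ = atan2(sin Δλ cos φ₂, cos φ₁ sin φ₂ − sin φ₁ cos φ₂ cos Δλ) = 98.89°
At arrival: θ₂ = atan2(sin Δλ cos φ₁, −cos φ₂ sin φ₁ + sin φ₂ cos φ₁ cos Δλ) = 56.11°
Δθ = θ₂ − θ₁ = -42.8°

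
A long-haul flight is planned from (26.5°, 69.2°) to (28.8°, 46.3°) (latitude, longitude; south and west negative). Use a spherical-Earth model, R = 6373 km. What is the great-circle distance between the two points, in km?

cos σ = sin φ₁ sin φ₂ + cos φ₁ cos φ₂ cos Δλ
      = sin(26.50°)sin(28.80°) + cos(26.50°)cos(28.80°)cos(-22.90°) = 0.9374
σ = 20.383° → d = Rσ = 6373·0.35575 = 2267 km

2267 km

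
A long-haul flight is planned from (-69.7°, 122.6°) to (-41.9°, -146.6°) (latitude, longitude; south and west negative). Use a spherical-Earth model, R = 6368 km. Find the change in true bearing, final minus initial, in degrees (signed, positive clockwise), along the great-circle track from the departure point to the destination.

At departure: θ₁ = atan2(sin Δλ cos φ₂, cos φ₁ sin φ₂ − sin φ₁ cos φ₂ cos Δλ) = 107.97°
At arrival: θ₂ = atan2(sin Δλ cos φ₁, −cos φ₂ sin φ₁ + sin φ₂ cos φ₁ cos Δλ) = 26.32°
Δθ = θ₂ − θ₁ = -81.7°

-81.7°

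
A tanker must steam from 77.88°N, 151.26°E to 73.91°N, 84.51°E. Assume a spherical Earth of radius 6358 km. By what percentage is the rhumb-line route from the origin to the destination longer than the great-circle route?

Great circle: σ = 0.2752 rad → d_gc = Rσ = 1749.49 km
Rhumb: Δφ = -0.0693, Δλ = -1.1650, Δψ = -0.2862, q = Δφ/Δψ = 0.2421 → d_rh = R√(Δφ²+q²Δλ²) = 1846.57 km
Excess = (1846.57 − 1749.49) / 1749.49 = 97.08 / 1749.49 = 5.549% ≈ 5.5%

5.5%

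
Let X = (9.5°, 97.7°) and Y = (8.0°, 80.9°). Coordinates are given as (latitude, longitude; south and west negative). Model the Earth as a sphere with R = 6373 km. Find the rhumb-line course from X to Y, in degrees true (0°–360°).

Meridional parts: M(φ₁)=+0.1666, M(φ₂)=+0.1401 → ΔM = -0.0265;  Δλ = -0.2932 rad
tan C = Δλ / ΔM = +11.0693 → C = 264.84°

264.8°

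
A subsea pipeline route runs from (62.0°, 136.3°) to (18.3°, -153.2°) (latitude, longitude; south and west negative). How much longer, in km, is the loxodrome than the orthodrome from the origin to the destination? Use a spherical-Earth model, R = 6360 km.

Great circle: cos σ = sin φ₁ sin φ₂ + cos φ₁ cos φ₂ cos Δλ,  σ = 1.1307 rad → d_gc = 7191.3 km
Rhumb line: Δψ = -1.0640, q = Δφ/Δψ = 0.7168, d_rh = R√(Δφ²+q²Δλ²) = 7416.1 km
Excess = 7416.1 − 7191.3 = 224.8 ≈ 225 km

225 km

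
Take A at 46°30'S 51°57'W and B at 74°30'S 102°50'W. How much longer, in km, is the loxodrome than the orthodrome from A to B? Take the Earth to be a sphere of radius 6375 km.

Great circle: cos σ = sin φ₁ sin φ₂ + cos φ₁ cos φ₂ cos Δλ,  σ = 0.6180 rad → d_gc = 3939.6 km
Rhumb line: Δψ = -1.0755, q = Δφ/Δψ = 0.4544, d_rh = R√(Δφ²+q²Δλ²) = 4040.2 km
Excess = 4040.2 − 3939.6 = 100.6 ≈ 101 km

101 km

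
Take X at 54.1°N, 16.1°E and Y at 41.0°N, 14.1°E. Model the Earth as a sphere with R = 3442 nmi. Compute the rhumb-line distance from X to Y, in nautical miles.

Δψ = ln[tan(π/4+φ₂/2)/tan(π/4+φ₁/2)] = -0.3413;  Δφ = -0.2286 rad,  Δλ = -0.0349 rad
q = Δφ/Δψ = 0.6699
d = R·√(Δφ² + q²Δλ²) = 3442·0.22983 = 791 nmi

791 nmi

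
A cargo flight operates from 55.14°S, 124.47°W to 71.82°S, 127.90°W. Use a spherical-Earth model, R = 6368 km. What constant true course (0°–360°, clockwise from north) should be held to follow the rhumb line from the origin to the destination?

185.1°

Meridional parts: M(φ₁)=-1.1585, M(φ₂)=-1.8326 → ΔM = -0.6741;  Δλ = -0.0599 rad
tan C = Δλ / ΔM = +0.0888 → C = 185.07°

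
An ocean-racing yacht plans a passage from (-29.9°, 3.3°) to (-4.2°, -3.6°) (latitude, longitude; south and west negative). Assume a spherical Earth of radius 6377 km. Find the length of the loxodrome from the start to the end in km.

Δψ = ln[tan(π/4+φ₂/2)/tan(π/4+φ₁/2)] = +0.4739;  Δφ = +0.4485 rad,  Δλ = -0.1204 rad
q = Δφ/Δψ = 0.9465
d = R·√(Δφ² + q²Δλ²) = 6377·0.46280 = 2951 km

2951 km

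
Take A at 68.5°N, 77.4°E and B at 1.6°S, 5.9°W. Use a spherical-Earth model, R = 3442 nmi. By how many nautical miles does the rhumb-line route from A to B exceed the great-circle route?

207 nmi

Great circle: cos σ = sin φ₁ sin φ₂ + cos φ₁ cos φ₂ cos Δλ,  σ = 1.5540 rad → d_gc = 5349.0 nmi
Rhumb line: Δψ = -1.6894, q = Δφ/Δψ = 0.7242, d_rh = R√(Δφ²+q²Δλ²) = 5555.9 nmi
Excess = 5555.9 − 5349.0 = 206.9 ≈ 207 nmi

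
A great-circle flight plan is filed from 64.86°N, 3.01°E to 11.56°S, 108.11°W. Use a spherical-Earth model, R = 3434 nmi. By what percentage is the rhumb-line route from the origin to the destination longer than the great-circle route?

5.9%

Great circle: σ = 1.9086 rad → d_gc = Rσ = 6554.0 nmi
Rhumb: Δφ = -1.3338, Δλ = -1.9394, Δψ = -1.7038, q = Δφ/Δψ = 0.7828 → d_rh = R√(Δφ²+q²Δλ²) = 6939.6 nmi
Excess = (6939.6 − 6554.0) / 6554.0 = 385.6 / 6554.0 = 5.88% ≈ 5.9%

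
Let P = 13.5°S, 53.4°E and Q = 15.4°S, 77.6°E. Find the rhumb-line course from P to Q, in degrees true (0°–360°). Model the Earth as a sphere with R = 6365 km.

94.6°

Δψ = ln[tan(π/4+φ₂/2)/tan(π/4+φ₁/2)] = -0.0342
Δλ = +0.4224 rad (taken the short way round)
course = atan2(Δλ, Δψ) = 94.64°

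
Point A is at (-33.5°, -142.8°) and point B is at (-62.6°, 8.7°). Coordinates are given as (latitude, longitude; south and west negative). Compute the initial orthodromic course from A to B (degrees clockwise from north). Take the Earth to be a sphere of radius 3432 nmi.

N = sin Δλ·cos φ₂ = +0.2196;  D = cos φ₁ sin φ₂ − sin φ₁ cos φ₂ cos Δλ = -0.9636
initial course = atan2(N, D) = 167.16°

167.2°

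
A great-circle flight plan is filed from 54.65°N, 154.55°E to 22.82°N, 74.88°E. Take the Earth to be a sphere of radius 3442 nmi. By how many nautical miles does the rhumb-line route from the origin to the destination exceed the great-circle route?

149 nmi

Great circle: cos σ = sin φ₁ sin φ₂ + cos φ₁ cos φ₂ cos Δλ,  σ = 1.1462 rad → d_gc = 3945.2 nmi
Rhumb line: Δψ = -0.7344, q = Δφ/Δψ = 0.7565, d_rh = R√(Δφ²+q²Δλ²) = 4094.5 nmi
Excess = 4094.5 − 3945.2 = 149.3 ≈ 149 nmi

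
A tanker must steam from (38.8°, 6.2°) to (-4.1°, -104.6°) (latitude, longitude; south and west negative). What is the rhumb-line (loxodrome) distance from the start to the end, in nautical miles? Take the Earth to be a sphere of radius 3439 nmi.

Rhumb course C = atan2(Δλ, Δψ) with Δψ = ln[tan(π/4+φ₂/2)/tan(π/4+φ₁/2)] = -0.8074, Δλ = -1.9338 → C = 247.34°
d = R·|Δφ| / |cos C| = 3439·0.74875 / 0.38529 = 6683 nmi

6683 nmi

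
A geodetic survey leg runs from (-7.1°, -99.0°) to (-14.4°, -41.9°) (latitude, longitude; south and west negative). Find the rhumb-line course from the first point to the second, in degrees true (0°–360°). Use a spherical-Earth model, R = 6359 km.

97.4°

Δψ = ln[tan(π/4+φ₂/2)/tan(π/4+φ₁/2)] = -0.1298
Δλ = +0.9966 rad (taken the short way round)
course = atan2(Δλ, Δψ) = 97.42°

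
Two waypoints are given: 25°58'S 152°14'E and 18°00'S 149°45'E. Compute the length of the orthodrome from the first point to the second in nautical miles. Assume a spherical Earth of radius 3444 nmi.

498 nmi

Haversine: a = sin²(Δφ/2)+cos φ₁ cos φ₂ sin²(Δλ/2) = 0.00523;  σ = 2·atan2(√a,√(1−a))
σ = 8.292° → d = Rσ = 3444·0.14472 = 498 nmi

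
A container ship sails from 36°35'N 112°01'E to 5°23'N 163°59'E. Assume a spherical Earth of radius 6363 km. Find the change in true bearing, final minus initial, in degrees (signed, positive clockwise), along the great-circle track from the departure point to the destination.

Initial bearing θ₁ = atan2(sin Δλ cos φ₂, cos φ₁ sin φ₂ − sin φ₁ cos φ₂ cos Δλ) = 110.31°
Final bearing θ₂ = (initial bearing from the destination back to the start) + 180° = 130.85°
Δθ = θ₂ − θ₁ = +20.5°

+20.5°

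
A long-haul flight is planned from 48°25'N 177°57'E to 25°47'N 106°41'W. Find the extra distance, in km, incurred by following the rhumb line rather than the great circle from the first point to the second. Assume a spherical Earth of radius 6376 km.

Great circle: cos σ = sin φ₁ sin φ₂ + cos φ₁ cos φ₂ cos Δλ,  σ = 1.0743 rad → d_gc = 6849.8 km
Rhumb line: Δψ = -0.5024, q = Δφ/Δψ = 0.7863, d_rh = R√(Δφ²+q²Δλ²) = 7059.5 km
Excess = 7059.5 − 6849.8 = 209.7 ≈ 210 km

210 km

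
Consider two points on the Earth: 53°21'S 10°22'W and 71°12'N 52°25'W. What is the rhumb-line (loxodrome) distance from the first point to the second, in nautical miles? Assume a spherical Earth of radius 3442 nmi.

7718 nmi

Δψ = ln[tan(π/4+φ₂/2)/tan(π/4+φ₁/2)] = +2.9035;  Δφ = +2.1738 rad,  Δλ = -0.7339 rad
q = Δφ/Δψ = 0.7487
d = R·√(Δφ² + q²Δλ²) = 3442·2.24218 = 7718 nmi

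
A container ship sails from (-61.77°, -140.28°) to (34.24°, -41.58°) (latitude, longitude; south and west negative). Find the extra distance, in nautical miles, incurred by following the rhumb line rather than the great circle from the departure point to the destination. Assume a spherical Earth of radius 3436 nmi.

153 nmi

Great circle: cos σ = sin φ₁ sin φ₂ + cos φ₁ cos φ₂ cos Δλ,  σ = 2.1590 rad → d_gc = 7418.4 nmi
Rhumb line: Δψ = +2.0172, q = Δφ/Δψ = 0.8307, d_rh = R√(Δφ²+q²Δλ²) = 7571.5 nmi
Excess = 7571.5 − 7418.4 = 153.1 ≈ 153 nmi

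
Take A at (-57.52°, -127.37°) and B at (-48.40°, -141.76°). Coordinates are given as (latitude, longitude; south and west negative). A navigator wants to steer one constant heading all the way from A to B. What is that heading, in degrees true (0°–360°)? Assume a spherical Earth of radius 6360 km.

316.6°

Δψ = ln[tan(π/4+φ₂/2)/tan(π/4+φ₁/2)] = +0.2655
Δλ = -0.2512 rad (taken the short way round)
course = atan2(Δλ, Δψ) = 316.59°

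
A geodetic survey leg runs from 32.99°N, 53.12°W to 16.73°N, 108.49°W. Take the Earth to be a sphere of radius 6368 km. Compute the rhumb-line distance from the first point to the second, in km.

5843 km

Rhumb course C = atan2(Δλ, Δψ) with Δψ = ln[tan(π/4+φ₂/2)/tan(π/4+φ₁/2)] = -0.3143, Δλ = -0.9664 → C = 251.98°
d = R·|Δφ| / |cos C| = 6368·0.28379 / 0.30927 = 5843 km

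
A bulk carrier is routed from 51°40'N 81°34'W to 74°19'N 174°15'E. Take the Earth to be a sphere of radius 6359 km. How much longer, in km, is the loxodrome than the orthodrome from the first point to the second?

Great circle: cos σ = sin φ₁ sin φ₂ + cos φ₁ cos φ₂ cos Δλ,  σ = 0.7754 rad → d_gc = 4930.9 km
Rhumb line: Δψ = +0.9258, q = Δφ/Δψ = 0.4270, d_rh = R√(Δφ²+q²Δλ²) = 5540.7 km
Excess = 5540.7 − 4930.9 = 609.8 ≈ 610 km

610 km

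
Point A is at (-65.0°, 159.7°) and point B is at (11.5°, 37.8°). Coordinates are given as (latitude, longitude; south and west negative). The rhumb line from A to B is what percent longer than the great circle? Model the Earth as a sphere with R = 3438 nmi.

7.6%

Great circle: σ = 1.9818 rad → d_gc = Rσ = 6813.4 nmi
Rhumb: Δφ = +1.3352, Δλ = -2.1276, Δψ = +1.7085, q = Δφ/Δψ = 0.7815 → d_rh = R√(Δφ²+q²Δλ²) = 7331.1 nmi
Excess = (7331.1 − 6813.4) / 6813.4 = 517.7 / 6813.4 = 7.60% ≈ 7.6%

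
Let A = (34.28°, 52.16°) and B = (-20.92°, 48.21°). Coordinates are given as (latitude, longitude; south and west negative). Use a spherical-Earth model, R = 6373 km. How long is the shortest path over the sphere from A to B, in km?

Haversine: a = sin²(Δφ/2)+cos φ₁ cos φ₂ sin²(Δλ/2) = 0.21556;  σ = 2·atan2(√a,√(1−a))
σ = 55.328° → d = Rσ = 6373·0.96565 = 6154 km

6154 km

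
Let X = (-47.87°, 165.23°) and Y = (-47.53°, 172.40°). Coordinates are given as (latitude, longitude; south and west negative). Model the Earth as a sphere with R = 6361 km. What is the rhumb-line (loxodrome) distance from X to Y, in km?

537 km

Δψ = ln[tan(π/4+φ₂/2)/tan(π/4+φ₁/2)] = +0.0088;  Δφ = +0.0059 rad,  Δλ = +0.1251 rad
q = Δφ/Δψ = 0.6730
d = R·√(Δφ² + q²Δλ²) = 6361·0.08443 = 537 km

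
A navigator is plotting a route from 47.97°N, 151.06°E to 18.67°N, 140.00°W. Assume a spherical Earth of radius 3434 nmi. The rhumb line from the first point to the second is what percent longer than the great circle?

Great circle: σ = 1.0864 rad → d_gc = Rσ = 3730.6 nmi
Rhumb: Δφ = -0.5114, Δλ = +1.2032, Δψ = -0.6249, q = Δφ/Δψ = 0.8183 → d_rh = R√(Δφ²+q²Δλ²) = 3810.1 nmi
Excess = (3810.1 − 3730.6) / 3730.6 = 79.5 / 3730.6 = 2.13% ≈ 2.1%

2.1%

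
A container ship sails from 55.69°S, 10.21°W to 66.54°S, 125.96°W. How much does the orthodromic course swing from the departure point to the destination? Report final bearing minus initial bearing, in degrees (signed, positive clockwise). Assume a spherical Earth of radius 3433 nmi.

At departure: θ₁ = atan2(sin Δλ cos φ₂, cos φ₁ sin φ₂ − sin φ₁ cos φ₂ cos Δλ) = 208.52°
At arrival: θ₂ = atan2(sin Δλ cos φ₁, −cos φ₂ sin φ₁ + sin φ₂ cos φ₁ cos Δλ) = 317.47°
Δθ = θ₂ − θ₁ = +109.0°

+109.0°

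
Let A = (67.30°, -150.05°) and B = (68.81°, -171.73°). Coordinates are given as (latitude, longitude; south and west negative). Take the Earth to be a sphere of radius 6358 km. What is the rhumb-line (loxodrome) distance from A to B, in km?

914 km

Δψ = ln[tan(π/4+φ₂/2)/tan(π/4+φ₁/2)] = +0.0705;  Δφ = +0.0264 rad,  Δλ = -0.3784 rad
q = Δφ/Δψ = 0.3736
d = R·√(Δφ² + q²Δλ²) = 6358·0.14379 = 914 km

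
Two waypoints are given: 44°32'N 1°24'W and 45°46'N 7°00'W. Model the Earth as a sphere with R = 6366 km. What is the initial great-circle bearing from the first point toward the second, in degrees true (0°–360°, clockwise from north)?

N = sin Δλ·cos φ₂ = -0.0681;  D = cos φ₁ sin φ₂ − sin φ₁ cos φ₂ cos Δλ = +0.0239
initial course = atan2(N, D) = 289.32°

289.3°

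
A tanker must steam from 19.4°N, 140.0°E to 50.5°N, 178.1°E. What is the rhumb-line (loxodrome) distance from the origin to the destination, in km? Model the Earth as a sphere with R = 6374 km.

Δψ = ln[tan(π/4+φ₂/2)/tan(π/4+φ₁/2)] = +0.6791;  Δφ = +0.5428 rad,  Δλ = +0.6650 rad
q = Δφ/Δψ = 0.7993
d = R·√(Δφ² + q²Δλ²) = 6374·0.75970 = 4842 km

4842 km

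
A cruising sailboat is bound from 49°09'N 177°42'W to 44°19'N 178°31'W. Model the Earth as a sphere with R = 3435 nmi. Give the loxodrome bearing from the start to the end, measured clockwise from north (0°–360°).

Δψ = ln[tan(π/4+φ₂/2)/tan(π/4+φ₁/2)] = -0.1232
Δλ = -0.0143 rad (taken the short way round)
course = atan2(Δλ, Δψ) = 186.60°

186.6°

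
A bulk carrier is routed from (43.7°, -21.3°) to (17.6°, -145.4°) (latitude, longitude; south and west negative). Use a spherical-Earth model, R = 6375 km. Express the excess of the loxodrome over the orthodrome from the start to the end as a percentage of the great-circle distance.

8.1%

Great circle: σ = 1.7492 rad → d_gc = Rσ = 11151.1 km
Rhumb: Δφ = -0.4555, Δλ = -2.1660, Δψ = -0.5375, q = Δφ/Δψ = 0.8475 → d_rh = R√(Δφ²+q²Δλ²) = 12056.8 km
Excess = (12056.8 − 11151.1) / 11151.1 = 905.7 / 11151.1 = 8.12% ≈ 8.1%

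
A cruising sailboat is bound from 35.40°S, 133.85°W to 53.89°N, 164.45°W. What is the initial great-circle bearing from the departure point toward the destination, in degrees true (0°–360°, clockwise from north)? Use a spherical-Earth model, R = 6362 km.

342.5°

N = sin Δλ·cos φ₂ = -0.3000;  D = cos φ₁ sin φ₂ − sin φ₁ cos φ₂ cos Δλ = +0.9524
initial course = atan2(N, D) = 342.52°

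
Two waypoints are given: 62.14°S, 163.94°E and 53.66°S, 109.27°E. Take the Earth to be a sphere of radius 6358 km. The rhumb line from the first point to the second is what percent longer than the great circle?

2.8%

Great circle: σ = 0.5109 rad → d_gc = Rσ = 3248.54 km
Rhumb: Δφ = +0.1480, Δλ = -0.9542, Δψ = +0.2801, q = Δφ/Δψ = 0.5284 → d_rh = R√(Δφ²+q²Δλ²) = 3341.06 km
Excess = (3341.06 − 3248.54) / 3248.54 = 92.52 / 3248.54 = 2.848% ≈ 2.8%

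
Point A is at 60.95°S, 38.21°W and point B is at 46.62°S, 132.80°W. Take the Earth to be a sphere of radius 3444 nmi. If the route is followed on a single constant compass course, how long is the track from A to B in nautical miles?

3427 nmi

Rhumb course C = atan2(Δλ, Δψ) with Δψ = ln[tan(π/4+φ₂/2)/tan(π/4+φ₁/2)] = +0.4287, Δλ = -1.6509 → C = 284.56°
d = R·|Δφ| / |cos C| = 3444·0.25011 / 0.25132 = 3427 nmi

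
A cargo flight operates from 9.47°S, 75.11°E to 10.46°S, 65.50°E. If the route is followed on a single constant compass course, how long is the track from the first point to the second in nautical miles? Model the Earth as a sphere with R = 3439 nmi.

Rhumb course C = atan2(Δλ, Δψ) with Δψ = ln[tan(π/4+φ₂/2)/tan(π/4+φ₁/2)] = -0.0175, Δλ = -0.1677 → C = 264.03°
d = R·|Δφ| / |cos C| = 3439·0.01728 / 0.10403 = 571 nmi

571 nmi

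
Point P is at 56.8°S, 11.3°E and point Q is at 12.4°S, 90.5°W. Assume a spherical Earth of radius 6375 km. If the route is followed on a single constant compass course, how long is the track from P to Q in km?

10133 km

Δψ = ln[tan(π/4+φ₂/2)/tan(π/4+φ₁/2)] = +0.9922;  Δφ = +0.7749 rad,  Δλ = -1.7767 rad
q = Δφ/Δψ = 0.7811
d = R·√(Δφ² + q²Δλ²) = 6375·1.58944 = 10133 km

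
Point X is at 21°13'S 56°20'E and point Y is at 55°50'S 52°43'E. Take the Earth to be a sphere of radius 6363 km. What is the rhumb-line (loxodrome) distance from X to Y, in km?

Δψ = ln[tan(π/4+φ₂/2)/tan(π/4+φ₁/2)] = -0.8008;  Δφ = -0.6042 rad,  Δλ = -0.0631 rad
q = Δφ/Δψ = 0.7545
d = R·√(Δφ² + q²Δλ²) = 6363·0.60605 = 3856 km

3856 km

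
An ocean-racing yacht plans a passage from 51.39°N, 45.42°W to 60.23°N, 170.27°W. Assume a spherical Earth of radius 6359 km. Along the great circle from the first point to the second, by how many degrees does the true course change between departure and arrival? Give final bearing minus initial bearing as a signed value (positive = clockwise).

Initial bearing θ₁ = atan2(sin Δλ cos φ₂, cos φ₁ sin φ₂ − sin φ₁ cos φ₂ cos Δλ) = 331.91°
Final bearing θ₂ = (initial bearing from the destination back to the start) + 180° = 216.29°
Δθ = θ₂ − θ₁ = -115.6°

-115.6°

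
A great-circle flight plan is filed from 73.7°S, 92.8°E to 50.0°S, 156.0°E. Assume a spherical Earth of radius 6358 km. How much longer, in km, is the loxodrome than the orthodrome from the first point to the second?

Great circle: cos σ = sin φ₁ sin φ₂ + cos φ₁ cos φ₂ cos Δλ,  σ = 0.6153 rad → d_gc = 3912.1 km
Rhumb line: Δψ = +0.9327, q = Δφ/Δψ = 0.4435, d_rh = R√(Δφ²+q²Δλ²) = 4073.0 km
Excess = 4073.0 − 3912.1 = 160.9 ≈ 161 km

161 km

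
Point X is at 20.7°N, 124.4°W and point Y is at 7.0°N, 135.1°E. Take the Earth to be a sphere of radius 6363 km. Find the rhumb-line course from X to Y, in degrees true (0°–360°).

262.0°

Δψ = ln[tan(π/4+φ₂/2)/tan(π/4+φ₁/2)] = -0.2469
Δλ = -1.7541 rad (taken the short way round)
course = atan2(Δλ, Δψ) = 261.99°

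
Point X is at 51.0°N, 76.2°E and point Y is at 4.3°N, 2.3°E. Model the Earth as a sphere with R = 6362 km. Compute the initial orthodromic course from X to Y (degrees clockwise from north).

N = sin Δλ·cos φ₂ = -0.9581;  D = cos φ₁ sin φ₂ − sin φ₁ cos φ₂ cos Δλ = -0.1677
initial course = atan2(N, D) = 260.07°

260.1°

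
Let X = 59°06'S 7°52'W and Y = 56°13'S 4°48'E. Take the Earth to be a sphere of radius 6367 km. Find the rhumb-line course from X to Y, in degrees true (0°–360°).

66.9°

Δψ = ln[tan(π/4+φ₂/2)/tan(π/4+φ₁/2)] = +0.0941
Δλ = +0.2211 rad (taken the short way round)
course = atan2(Δλ, Δψ) = 66.94°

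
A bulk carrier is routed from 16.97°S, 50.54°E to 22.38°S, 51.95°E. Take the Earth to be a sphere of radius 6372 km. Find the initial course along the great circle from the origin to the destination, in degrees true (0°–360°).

N = sin Δλ·cos φ₂ = +0.0228;  D = cos φ₁ sin φ₂ − sin φ₁ cos φ₂ cos Δλ = -0.0944
initial course = atan2(N, D) = 166.44°

166.4°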